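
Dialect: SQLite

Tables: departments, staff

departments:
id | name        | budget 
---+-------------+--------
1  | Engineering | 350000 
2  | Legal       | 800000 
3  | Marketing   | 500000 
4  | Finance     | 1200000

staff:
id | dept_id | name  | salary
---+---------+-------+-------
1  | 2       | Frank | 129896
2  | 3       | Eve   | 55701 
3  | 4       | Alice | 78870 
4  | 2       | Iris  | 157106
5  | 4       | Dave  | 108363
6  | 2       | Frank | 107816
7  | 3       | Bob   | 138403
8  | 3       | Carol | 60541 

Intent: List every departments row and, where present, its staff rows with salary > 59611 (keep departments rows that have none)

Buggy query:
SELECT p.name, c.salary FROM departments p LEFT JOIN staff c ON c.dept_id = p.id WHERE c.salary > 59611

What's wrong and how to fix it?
Bug: Filtering c.salary in WHERE discards the NULL rows produced by LEFT JOIN, turning it into an inner join

Fix: Move the right-table condition into the ON clause so unmatched parents are kept

Corrected query:
SELECT p.name, c.salary FROM departments p LEFT JOIN staff c ON c.dept_id = p.id AND c.salary > 59611

Result:
name        | salary
------------+-------
Engineering | NULL  
Legal       | 107816
Legal       | 129896
Legal       | 157106
Marketing   | 60541 
Marketing   | 138403
Finance     | 78870 
Finance     | 108363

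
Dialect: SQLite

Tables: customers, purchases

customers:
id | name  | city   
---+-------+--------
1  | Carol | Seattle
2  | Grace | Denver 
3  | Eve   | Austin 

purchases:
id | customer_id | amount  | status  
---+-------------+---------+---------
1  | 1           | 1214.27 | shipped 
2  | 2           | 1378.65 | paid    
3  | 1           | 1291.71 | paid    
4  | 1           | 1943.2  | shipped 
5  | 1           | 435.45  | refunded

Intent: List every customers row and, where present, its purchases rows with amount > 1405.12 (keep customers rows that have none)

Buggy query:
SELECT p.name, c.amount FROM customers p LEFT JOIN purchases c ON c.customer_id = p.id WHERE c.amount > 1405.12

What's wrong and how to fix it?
Bug: A WHERE condition on the right-hand table after LEFT JOIN drops unmatched parents

Fix: Put 'c.amount > 1405.12' in the JOIN's ON clause instead of WHERE

Corrected query:
SELECT p.name, c.amount FROM customers p LEFT JOIN purchases c ON c.customer_id = p.id AND c.amount > 1405.12

Result:
name  | amount
------+-------
Carol | 1943.2
Grace | NULL  
Eve   | NULL  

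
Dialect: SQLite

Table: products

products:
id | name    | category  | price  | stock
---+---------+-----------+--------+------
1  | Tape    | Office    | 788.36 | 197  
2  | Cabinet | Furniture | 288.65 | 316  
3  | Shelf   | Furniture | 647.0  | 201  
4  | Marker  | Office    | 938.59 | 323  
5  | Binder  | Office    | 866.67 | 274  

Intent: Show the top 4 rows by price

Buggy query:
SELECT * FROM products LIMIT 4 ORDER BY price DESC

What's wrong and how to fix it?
Bug: ORDER BY cannot follow LIMIT; LIMIT is the final clause

Fix: Swap the clauses: ORDER BY first, then LIMIT

Corrected query:
SELECT * FROM products ORDER BY price DESC LIMIT 4

Result:
id | name   | category  | price  | stock
---+--------+-----------+--------+------
4  | Marker | Office    | 938.59 | 323  
5  | Binder | Office    | 866.67 | 274  
1  | Tape   | Office    | 788.36 | 197  
3  | Shelf  | Furniture | 647    | 201  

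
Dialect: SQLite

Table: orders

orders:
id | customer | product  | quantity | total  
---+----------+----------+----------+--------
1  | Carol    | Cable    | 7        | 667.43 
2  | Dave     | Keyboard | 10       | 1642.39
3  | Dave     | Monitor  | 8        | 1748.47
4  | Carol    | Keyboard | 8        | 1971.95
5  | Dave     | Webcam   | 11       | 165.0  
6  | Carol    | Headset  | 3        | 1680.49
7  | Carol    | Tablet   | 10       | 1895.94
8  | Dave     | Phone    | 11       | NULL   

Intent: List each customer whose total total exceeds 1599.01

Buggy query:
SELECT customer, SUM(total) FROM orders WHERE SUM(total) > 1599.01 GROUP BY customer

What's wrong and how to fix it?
Bug: SUM(total) is an aggregate, but WHERE filters rows before aggregation

Fix: Move the aggregate condition to a HAVING clause

Corrected query:
SELECT customer, SUM(total) FROM orders GROUP BY customer HAVING SUM(total) > 1599.01

Result:
customer | SUM(total)
---------+-----------
Carol    | 6215.81   
Dave     | 3555.86   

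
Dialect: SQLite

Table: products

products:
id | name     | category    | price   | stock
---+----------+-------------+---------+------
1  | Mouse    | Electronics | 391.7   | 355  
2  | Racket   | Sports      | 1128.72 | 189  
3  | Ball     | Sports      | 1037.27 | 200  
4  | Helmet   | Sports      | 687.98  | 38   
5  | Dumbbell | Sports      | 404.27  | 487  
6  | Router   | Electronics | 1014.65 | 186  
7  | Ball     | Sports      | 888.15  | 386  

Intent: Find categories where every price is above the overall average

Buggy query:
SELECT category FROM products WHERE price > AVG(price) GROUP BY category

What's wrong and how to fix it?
Bug: AVG() is an aggregate; it can't sit directly in WHERE

Fix: Compute the overall average in a scalar subquery and compare each group's MIN against it in HAVING

Corrected query:
SELECT category FROM products GROUP BY category HAVING MIN(price) > (SELECT AVG(price) FROM products)

Result:
(no rows)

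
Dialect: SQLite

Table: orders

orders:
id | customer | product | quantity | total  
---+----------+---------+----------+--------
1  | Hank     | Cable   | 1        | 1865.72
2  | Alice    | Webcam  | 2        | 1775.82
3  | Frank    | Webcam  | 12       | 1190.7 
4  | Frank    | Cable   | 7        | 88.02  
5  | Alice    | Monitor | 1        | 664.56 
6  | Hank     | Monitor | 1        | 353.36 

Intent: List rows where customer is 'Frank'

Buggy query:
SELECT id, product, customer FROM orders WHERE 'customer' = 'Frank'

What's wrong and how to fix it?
Bug: Single quotes denote string literals in SQL; the column name is being compared as a constant string

Fix: Remove the quotes around the column name (or use double quotes for an identifier)

Corrected query:
SELECT id, product, customer FROM orders WHERE customer = 'Frank'

Result:
id | product | customer
---+---------+---------
3  | Webcam  | Frank   
4  | Cable   | Frank   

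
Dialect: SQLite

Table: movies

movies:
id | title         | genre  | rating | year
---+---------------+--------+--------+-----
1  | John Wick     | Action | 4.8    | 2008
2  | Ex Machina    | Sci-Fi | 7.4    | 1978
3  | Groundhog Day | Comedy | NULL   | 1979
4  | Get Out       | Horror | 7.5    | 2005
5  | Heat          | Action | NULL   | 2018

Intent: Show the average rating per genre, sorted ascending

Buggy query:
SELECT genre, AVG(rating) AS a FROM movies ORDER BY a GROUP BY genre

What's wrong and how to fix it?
Bug: GROUP BY must precede ORDER BY

Fix: Move ORDER BY to the end, after GROUP BY

Corrected query:
SELECT genre, AVG(rating) AS a FROM movies GROUP BY genre ORDER BY a

Result:
genre  | a   
-------+-----
Comedy | NULL
Action | 4.8 
Sci-Fi | 7.4 
Horror | 7.5 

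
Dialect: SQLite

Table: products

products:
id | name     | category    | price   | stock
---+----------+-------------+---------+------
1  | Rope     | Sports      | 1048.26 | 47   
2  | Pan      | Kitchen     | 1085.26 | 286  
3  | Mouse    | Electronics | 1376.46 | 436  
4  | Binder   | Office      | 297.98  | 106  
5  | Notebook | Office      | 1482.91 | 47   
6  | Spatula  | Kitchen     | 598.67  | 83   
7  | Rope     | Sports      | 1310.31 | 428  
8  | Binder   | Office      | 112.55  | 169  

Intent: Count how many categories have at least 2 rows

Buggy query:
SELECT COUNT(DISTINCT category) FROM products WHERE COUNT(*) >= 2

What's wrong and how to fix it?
Bug: COUNT(*) cannot appear in WHERE; the per-group count doesn't exist yet

Fix: Use a subquery that GROUPs and filters with HAVING, then count its rows

Corrected query:
SELECT COUNT(*) FROM (SELECT category FROM products GROUP BY category HAVING COUNT(*) >= 2)

Result:
COUNT(*)
--------
3       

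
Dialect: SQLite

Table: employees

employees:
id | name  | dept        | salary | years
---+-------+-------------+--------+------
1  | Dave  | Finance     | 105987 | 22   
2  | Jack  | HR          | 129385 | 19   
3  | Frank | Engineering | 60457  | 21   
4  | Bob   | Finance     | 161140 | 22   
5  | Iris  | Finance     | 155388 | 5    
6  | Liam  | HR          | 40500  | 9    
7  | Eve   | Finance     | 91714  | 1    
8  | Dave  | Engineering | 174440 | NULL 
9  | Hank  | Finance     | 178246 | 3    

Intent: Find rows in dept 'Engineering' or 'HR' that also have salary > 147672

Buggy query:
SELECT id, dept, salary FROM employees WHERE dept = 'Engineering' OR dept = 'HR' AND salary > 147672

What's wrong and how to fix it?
Bug: Without parentheses, AND is evaluated before OR, so the salary filter only applies to the 'HR' branch

Fix: Group the OR with parentheses (or use IN), then AND the threshold

Corrected query:
SELECT id, dept, salary FROM employees WHERE (dept = 'Engineering' OR dept = 'HR') AND salary > 147672

Result:
id | dept        | salary
---+-------------+-------
8  | Engineering | 174440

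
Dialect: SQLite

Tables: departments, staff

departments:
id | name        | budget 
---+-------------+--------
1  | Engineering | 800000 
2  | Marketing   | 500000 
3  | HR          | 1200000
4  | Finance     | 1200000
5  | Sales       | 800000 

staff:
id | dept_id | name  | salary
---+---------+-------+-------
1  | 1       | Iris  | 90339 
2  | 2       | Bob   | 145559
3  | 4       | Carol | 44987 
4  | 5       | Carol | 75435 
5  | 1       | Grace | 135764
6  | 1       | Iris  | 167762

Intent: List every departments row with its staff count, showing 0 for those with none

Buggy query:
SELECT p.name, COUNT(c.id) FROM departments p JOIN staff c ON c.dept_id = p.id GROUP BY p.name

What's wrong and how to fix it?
Bug: An inner join excludes parents with zero children

Fix: Switch to LEFT JOIN to retain unmatched parent rows

Corrected query:
SELECT p.name, COUNT(c.id) FROM departments p LEFT JOIN staff c ON c.dept_id = p.id GROUP BY p.name

Result:
name        | COUNT(c.id)
------------+------------
Engineering | 3          
Finance     | 1          
HR          | 0          
Marketing   | 1          
Sales       | 1          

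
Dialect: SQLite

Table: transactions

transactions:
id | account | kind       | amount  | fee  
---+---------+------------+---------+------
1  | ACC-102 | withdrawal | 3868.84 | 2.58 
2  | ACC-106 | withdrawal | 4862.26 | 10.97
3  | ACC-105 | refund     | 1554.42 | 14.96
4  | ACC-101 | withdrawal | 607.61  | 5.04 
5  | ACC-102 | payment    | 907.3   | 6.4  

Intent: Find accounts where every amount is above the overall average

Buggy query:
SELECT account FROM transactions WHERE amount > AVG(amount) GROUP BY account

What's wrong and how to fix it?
Bug: WHERE evaluates per row before aggregation, so AVG() is unavailable

Fix: Compute the overall average in a scalar subquery and compare each group's MIN against it in HAVING

Corrected query:
SELECT account FROM transactions GROUP BY account HAVING MIN(amount) > (SELECT AVG(amount) FROM transactions)

Result:
account
-------
ACC-106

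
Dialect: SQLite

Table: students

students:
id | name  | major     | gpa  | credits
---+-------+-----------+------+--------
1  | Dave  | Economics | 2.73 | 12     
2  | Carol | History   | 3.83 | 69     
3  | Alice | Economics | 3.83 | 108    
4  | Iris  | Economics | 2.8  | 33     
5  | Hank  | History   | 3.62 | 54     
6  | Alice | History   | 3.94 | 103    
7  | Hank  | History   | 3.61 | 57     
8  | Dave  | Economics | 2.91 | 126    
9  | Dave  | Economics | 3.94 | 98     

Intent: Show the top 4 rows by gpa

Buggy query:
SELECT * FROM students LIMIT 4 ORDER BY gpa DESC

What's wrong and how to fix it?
Bug: LIMIT must come after ORDER BY

Fix: Swap the clauses: ORDER BY first, then LIMIT

Corrected query:
SELECT * FROM students ORDER BY gpa DESC LIMIT 4

Result:
id | name  | major     | gpa  | credits
---+-------+-----------+------+--------
6  | Alice | History   | 3.94 | 103    
9  | Dave  | Economics | 3.94 | 98     
2  | Carol | History   | 3.83 | 69     
3  | Alice | Economics | 3.83 | 108    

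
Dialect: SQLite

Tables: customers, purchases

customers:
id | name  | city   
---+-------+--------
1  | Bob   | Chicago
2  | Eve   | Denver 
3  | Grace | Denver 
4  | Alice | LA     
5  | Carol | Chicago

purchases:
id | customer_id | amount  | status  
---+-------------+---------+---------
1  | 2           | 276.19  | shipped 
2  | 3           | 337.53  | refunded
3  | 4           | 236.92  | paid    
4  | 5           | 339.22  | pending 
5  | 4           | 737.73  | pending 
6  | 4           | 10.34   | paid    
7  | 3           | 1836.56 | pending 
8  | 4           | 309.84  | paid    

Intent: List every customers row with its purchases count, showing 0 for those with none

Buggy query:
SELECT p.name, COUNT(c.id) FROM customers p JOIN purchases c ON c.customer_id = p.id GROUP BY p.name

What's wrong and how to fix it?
Bug: INNER JOIN drops customers rows that have no matching purchases rows

Fix: Switch to LEFT JOIN to retain unmatched parent rows

Corrected query:
SELECT p.name, COUNT(c.id) FROM customers p LEFT JOIN purchases c ON c.customer_id = p.id GROUP BY p.name

Result:
name  | COUNT(c.id)
------+------------
Alice | 4          
Bob   | 0          
Carol | 1          
Eve   | 1          
Grace | 2          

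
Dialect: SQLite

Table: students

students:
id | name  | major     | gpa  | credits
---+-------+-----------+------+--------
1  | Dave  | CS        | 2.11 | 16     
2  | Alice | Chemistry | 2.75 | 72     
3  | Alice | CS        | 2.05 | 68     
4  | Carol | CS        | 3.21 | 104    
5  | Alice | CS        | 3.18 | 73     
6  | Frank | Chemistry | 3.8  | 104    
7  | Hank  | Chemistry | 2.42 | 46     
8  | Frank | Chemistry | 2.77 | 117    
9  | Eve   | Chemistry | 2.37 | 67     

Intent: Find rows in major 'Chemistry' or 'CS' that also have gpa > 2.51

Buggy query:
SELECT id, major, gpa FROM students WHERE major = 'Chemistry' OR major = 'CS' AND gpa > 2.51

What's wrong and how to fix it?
Bug: Without parentheses, AND is evaluated before OR, so the gpa filter only applies to the 'CS' branch

Fix: Group the OR with parentheses (or use IN), then AND the threshold

Corrected query:
SELECT id, major, gpa FROM students WHERE (major = 'Chemistry' OR major = 'CS') AND gpa > 2.51

Result:
id | major     | gpa 
---+-----------+-----
2  | Chemistry | 2.75
4  | CS        | 3.21
5  | CS        | 3.18
6  | Chemistry | 3.8 
8  | Chemistry | 2.77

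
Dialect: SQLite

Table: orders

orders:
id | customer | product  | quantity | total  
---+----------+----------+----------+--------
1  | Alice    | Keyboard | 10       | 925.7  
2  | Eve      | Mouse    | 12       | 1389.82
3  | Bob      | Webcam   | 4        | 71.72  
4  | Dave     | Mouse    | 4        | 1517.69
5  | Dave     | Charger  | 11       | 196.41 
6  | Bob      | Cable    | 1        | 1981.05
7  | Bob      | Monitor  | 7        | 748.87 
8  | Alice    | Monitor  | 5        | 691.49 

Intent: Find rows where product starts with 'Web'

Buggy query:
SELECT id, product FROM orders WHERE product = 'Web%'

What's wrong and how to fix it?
Bug: '=' compares the literal string including the % character; pattern matching needs LIKE

Fix: Replace '=' with LIKE so 'Web%' is treated as a pattern

Corrected query:
SELECT id, product FROM orders WHERE product LIKE 'Web%'

Result:
id | product
---+--------
3  | Webcam 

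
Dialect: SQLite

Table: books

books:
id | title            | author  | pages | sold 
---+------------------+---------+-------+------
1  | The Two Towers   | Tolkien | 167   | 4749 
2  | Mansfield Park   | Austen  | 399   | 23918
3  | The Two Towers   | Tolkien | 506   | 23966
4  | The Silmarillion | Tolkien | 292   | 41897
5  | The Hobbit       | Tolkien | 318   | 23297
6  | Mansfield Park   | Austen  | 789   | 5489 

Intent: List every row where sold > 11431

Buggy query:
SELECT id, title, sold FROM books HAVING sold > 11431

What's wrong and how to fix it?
Bug: This is a non-aggregate query (no GROUP BY, no aggregates), so in SQLite the HAVING clause is invalid here; a row-level condition belongs in WHERE

Fix: Replace HAVING with WHERE since the condition applies to individual rows

Corrected query:
SELECT id, title, sold FROM books WHERE sold > 11431

Result:
id | title            | sold 
---+------------------+------
2  | Mansfield Park   | 23918
3  | The Two Towers   | 23966
4  | The Silmarillion | 41897
5  | The Hobbit       | 23297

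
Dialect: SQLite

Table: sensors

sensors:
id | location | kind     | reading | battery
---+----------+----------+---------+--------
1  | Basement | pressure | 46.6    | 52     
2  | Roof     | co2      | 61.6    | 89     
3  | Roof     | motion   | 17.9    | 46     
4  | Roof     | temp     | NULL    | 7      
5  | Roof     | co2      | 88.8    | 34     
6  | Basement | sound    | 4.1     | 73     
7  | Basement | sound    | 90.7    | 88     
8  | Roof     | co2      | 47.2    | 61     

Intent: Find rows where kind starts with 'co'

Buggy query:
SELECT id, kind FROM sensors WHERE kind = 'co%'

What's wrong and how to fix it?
Bug: '=' compares the literal string including the % character; pattern matching needs LIKE

Fix: Use LIKE for wildcard pattern matching

Corrected query:
SELECT id, kind FROM sensors WHERE kind LIKE 'co%'

Result:
id | kind
---+-----
2  | co2 
5  | co2 
8  | co2 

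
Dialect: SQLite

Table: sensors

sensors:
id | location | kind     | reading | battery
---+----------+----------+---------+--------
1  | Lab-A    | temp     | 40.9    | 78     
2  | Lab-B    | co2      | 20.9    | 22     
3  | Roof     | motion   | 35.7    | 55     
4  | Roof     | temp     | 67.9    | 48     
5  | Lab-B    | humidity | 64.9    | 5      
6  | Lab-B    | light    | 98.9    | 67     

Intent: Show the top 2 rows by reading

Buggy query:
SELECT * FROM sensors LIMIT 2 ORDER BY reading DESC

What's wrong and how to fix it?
Bug: LIMIT must come after ORDER BY

Fix: Sort with ORDER BY, then apply LIMIT

Corrected query:
SELECT * FROM sensors ORDER BY reading DESC LIMIT 2

Result:
id | location | kind  | reading | battery
---+----------+-------+---------+--------
6  | Lab-B    | light | 98.9    | 67     
4  | Roof     | temp  | 67.9    | 48     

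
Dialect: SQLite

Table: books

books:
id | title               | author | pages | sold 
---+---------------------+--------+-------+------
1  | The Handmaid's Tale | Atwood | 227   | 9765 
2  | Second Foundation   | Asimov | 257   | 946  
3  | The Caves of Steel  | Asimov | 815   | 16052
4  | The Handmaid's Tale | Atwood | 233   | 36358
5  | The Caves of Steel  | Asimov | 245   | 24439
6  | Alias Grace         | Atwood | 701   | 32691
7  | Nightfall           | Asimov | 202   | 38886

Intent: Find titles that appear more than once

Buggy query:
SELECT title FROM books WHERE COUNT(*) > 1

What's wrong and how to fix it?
Bug: COUNT(*) is an aggregate and cannot be used in WHERE

Fix: GROUP BY title, then filter groups with HAVING COUNT(*) > 1

Corrected query:
SELECT title FROM books GROUP BY title HAVING COUNT(*) > 1

Result:
title              
-------------------
The Caves of Steel 
The Handmaid's Tale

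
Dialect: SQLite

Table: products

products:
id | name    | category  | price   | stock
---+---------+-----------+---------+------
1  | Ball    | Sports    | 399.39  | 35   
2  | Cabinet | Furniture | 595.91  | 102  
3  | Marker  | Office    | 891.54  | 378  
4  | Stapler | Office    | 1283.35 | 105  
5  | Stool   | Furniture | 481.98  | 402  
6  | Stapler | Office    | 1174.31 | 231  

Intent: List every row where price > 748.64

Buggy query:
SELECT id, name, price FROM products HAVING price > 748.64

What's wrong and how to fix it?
Bug: This is a non-aggregate query (no GROUP BY, no aggregates), so in SQLite the HAVING clause is invalid here; a row-level condition belongs in WHERE

Fix: Use WHERE for row-level filtering

Corrected query:
SELECT id, name, price FROM products WHERE price > 748.64

Result:
id | name    | price  
---+---------+--------
3  | Marker  | 891.54 
4  | Stapler | 1283.35
6  | Stapler | 1174.31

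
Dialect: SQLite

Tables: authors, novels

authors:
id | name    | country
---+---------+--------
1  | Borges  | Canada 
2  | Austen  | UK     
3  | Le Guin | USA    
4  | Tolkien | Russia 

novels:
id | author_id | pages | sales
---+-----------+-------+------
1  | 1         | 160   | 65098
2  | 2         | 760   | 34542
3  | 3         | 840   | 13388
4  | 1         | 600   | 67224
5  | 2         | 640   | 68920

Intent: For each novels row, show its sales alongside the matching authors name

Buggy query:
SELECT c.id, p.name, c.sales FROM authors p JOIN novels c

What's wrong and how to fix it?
Bug: Missing join condition: each novels row is matched to all authors rows instead of just its own

Fix: Add ON c.author_id = p.id to the JOIN

Corrected query:
SELECT c.id, p.name, c.sales FROM authors p JOIN novels c ON c.author_id = p.id

Result:
id | name    | sales
---+---------+------
1  | Borges  | 65098
2  | Austen  | 34542
3  | Le Guin | 13388
4  | Borges  | 67224
5  | Austen  | 68920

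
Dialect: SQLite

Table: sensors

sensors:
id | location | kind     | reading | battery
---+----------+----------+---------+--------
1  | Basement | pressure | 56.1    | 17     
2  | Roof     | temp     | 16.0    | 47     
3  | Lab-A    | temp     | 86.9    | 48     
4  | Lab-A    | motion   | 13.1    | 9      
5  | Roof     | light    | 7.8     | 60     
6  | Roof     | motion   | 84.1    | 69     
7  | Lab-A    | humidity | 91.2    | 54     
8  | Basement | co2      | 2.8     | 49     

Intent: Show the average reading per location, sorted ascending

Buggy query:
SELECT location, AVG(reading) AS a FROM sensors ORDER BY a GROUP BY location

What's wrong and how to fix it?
Bug: ORDER BY appears before GROUP BY; SQL clause order requires GROUP BY first

Fix: Move ORDER BY to the end, after GROUP BY

Corrected query:
SELECT location, AVG(reading) AS a FROM sensors GROUP BY location ORDER BY a

Result:
location | a        
---------+----------
Basement | 29.45    
Roof     | 35.966667
Lab-A    | 63.733333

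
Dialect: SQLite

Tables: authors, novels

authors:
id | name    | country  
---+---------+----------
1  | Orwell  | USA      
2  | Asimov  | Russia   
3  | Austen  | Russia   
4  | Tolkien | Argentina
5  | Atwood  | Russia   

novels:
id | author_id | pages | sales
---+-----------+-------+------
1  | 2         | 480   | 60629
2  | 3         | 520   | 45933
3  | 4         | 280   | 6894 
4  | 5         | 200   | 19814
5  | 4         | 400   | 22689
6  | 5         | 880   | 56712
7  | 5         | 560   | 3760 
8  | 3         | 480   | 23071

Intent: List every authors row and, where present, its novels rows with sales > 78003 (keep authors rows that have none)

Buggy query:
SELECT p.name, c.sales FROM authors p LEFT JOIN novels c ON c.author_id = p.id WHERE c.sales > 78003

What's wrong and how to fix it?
Bug: A WHERE condition on the right-hand table after LEFT JOIN drops unmatched parents

Fix: Put 'c.sales > 78003' in the JOIN's ON clause instead of WHERE

Corrected query:
SELECT p.name, c.sales FROM authors p LEFT JOIN novels c ON c.author_id = p.id AND c.sales > 78003

Result:
name    | sales
--------+------
Orwell  | NULL 
Asimov  | NULL 
Austen  | NULL 
Tolkien | NULL 
Atwood  | NULL 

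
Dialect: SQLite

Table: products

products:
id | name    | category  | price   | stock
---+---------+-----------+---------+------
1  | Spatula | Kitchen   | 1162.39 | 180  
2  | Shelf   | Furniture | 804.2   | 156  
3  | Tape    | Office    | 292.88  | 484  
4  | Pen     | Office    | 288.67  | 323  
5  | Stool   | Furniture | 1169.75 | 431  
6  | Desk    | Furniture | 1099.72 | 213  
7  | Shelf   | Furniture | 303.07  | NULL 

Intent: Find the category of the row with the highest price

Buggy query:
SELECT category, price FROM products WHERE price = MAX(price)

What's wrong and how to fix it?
Bug: WHERE is evaluated per row; an aggregate over the whole table isn't defined there

Fix: Use a subquery: WHERE price = (SELECT MAX(price) FROM products)

Corrected query:
SELECT category, price FROM products WHERE price = (SELECT MAX(price) FROM products)

Result:
category  | price  
----------+--------
Furniture | 1169.75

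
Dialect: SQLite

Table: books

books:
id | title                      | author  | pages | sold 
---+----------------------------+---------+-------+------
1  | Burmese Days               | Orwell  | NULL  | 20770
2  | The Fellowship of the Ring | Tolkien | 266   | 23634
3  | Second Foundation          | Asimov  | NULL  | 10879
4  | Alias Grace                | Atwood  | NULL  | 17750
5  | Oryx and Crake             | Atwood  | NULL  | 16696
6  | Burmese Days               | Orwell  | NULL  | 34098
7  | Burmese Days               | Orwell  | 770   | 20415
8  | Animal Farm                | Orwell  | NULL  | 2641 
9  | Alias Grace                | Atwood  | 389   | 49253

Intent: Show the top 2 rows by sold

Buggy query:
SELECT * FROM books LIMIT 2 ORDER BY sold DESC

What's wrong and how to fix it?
Bug: ORDER BY cannot follow LIMIT; LIMIT is the final clause

Fix: Sort with ORDER BY, then apply LIMIT

Corrected query:
SELECT * FROM books ORDER BY sold DESC LIMIT 2

Result:
id | title        | author | pages | sold 
---+--------------+--------+-------+------
9  | Alias Grace  | Atwood | 389   | 49253
6  | Burmese Days | Orwell | NULL  | 34098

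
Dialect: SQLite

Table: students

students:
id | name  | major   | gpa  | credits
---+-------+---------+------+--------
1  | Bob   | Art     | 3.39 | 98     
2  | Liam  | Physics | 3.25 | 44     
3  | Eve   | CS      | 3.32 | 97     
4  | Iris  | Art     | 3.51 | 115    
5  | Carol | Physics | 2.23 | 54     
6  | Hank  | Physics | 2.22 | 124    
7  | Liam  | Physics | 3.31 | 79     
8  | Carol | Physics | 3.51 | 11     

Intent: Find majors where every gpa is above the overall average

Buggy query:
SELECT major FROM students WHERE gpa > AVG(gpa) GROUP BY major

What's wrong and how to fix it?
Bug: WHERE evaluates per row before aggregation, so AVG() is unavailable

Fix: Use a subquery for AVG and a HAVING MIN(...) filter so the condition holds for every row in the group

Corrected query:
SELECT major FROM students GROUP BY major HAVING MIN(gpa) > (SELECT AVG(gpa) FROM students)

Result:
major
-----
Art  
CS   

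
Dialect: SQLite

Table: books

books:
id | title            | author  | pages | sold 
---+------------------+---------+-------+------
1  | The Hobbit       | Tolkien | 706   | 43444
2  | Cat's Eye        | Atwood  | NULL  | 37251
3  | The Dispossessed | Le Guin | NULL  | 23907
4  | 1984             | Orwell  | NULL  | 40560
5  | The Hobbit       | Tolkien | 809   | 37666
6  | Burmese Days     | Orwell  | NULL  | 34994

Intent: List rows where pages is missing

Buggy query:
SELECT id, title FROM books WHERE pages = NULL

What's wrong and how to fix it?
Bug: Comparing to NULL with '=' never matches; NULL = NULL is unknown, not true

Fix: Replace '= NULL' with 'IS NULL'

Corrected query:
SELECT id, title FROM books WHERE pages IS NULL

Result:
id | title           
---+-----------------
2  | Cat's Eye       
3  | The Dispossessed
4  | 1984            
6  | Burmese Days    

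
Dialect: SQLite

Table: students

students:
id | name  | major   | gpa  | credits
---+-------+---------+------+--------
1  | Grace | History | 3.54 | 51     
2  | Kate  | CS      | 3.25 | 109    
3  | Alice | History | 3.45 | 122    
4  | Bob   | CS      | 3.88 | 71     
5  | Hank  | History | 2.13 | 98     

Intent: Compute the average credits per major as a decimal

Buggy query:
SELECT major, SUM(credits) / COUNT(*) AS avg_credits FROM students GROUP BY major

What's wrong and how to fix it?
Bug: Both operands are integers, so '/' performs integer division and truncates

Fix: Cast one side to REAL so the division keeps the fractional part

Corrected query:
SELECT major, SUM(credits) * 1.0 / COUNT(*) AS avg_credits FROM students GROUP BY major

Result:
major   | avg_credits
--------+------------
CS      | 90         
History | 90.333333  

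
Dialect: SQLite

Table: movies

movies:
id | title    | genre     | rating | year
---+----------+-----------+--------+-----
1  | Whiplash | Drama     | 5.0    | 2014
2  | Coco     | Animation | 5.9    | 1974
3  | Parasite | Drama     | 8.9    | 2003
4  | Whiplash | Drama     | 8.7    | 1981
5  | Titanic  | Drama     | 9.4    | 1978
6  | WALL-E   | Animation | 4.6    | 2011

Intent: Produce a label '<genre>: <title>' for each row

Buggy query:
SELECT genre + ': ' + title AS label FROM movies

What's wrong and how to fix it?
Bug: SQLite uses || for string concatenation; + coerces text to numbers (yielding 0)

Fix: Replace + with || to concatenate text

Corrected query:
SELECT genre || ': ' || title AS label FROM movies

Result:
label            
-----------------
Drama: Whiplash  
Animation: Coco  
Drama: Parasite  
Drama: Whiplash  
Drama: Titanic   
Animation: WALL-E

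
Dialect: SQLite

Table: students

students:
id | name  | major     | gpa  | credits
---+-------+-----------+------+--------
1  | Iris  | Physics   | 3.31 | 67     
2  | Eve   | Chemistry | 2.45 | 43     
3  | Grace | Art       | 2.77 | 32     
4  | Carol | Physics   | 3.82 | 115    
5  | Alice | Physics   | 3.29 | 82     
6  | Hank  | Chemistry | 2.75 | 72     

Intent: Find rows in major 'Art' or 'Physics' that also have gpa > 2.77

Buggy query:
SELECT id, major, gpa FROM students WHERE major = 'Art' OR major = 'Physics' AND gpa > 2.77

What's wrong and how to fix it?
Bug: AND binds tighter than OR, so this parses as major = 'Art' OR (major = 'Physics' AND gpa > 2.77)

Fix: Group the OR with parentheses (or use IN), then AND the threshold

Corrected query:
SELECT id, major, gpa FROM students WHERE (major = 'Art' OR major = 'Physics') AND gpa > 2.77

Result:
id | major   | gpa 
---+---------+-----
1  | Physics | 3.31
4  | Physics | 3.82
5  | Physics | 3.29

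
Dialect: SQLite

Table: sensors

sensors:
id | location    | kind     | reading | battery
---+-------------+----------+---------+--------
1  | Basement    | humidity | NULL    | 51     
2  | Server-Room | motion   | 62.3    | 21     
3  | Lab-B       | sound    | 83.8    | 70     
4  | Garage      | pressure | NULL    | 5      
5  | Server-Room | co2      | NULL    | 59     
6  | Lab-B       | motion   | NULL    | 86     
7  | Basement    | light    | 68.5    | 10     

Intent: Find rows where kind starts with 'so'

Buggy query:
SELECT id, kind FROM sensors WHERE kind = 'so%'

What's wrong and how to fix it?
Bug: Wildcards only work with LIKE; '=' treats '%' as a literal character

Fix: Replace '=' with LIKE so 'so%' is treated as a pattern

Corrected query:
SELECT id, kind FROM sensors WHERE kind LIKE 'so%'

Result:
id | kind 
---+------
3  | sound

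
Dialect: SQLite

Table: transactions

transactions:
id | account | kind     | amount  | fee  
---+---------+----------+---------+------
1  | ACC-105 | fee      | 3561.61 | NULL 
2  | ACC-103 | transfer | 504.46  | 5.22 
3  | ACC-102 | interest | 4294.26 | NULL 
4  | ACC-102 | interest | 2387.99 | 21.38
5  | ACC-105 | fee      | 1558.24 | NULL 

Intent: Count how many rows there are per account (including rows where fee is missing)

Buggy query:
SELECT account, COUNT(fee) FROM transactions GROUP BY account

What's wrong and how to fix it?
Bug: COUNT(column) counts non-NULL values only; rows with NULL fee aren't counted

Fix: Use COUNT(*) to count all rows regardless of NULL

Corrected query:
SELECT account, COUNT(*) FROM transactions GROUP BY account

Result:
account | COUNT(*)
--------+---------
ACC-102 | 2       
ACC-103 | 1       
ACC-105 | 2       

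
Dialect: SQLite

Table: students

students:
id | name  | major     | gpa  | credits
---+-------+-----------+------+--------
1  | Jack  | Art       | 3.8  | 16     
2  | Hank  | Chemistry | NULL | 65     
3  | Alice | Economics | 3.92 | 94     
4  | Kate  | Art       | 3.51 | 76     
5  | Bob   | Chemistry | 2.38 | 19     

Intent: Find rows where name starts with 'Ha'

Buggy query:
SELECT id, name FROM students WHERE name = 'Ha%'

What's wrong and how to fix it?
Bug: '=' compares the literal string including the % character; pattern matching needs LIKE

Fix: Use LIKE for wildcard pattern matching

Corrected query:
SELECT id, name FROM students WHERE name LIKE 'Ha%'

Result:
id | name
---+-----
2  | Hank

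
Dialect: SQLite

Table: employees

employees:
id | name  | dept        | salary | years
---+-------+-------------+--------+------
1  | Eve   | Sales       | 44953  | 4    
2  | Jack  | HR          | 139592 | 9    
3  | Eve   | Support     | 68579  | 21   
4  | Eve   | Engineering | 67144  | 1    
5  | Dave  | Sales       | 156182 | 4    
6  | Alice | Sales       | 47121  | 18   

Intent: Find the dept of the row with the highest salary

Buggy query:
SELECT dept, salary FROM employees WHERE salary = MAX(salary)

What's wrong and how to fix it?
Bug: MAX(salary) is an aggregate and cannot be used directly in WHERE

Fix: Use a subquery: WHERE salary = (SELECT MAX(salary) FROM employees)

Corrected query:
SELECT dept, salary FROM employees WHERE salary = (SELECT MAX(salary) FROM employees)

Result:
dept  | salary
------+-------
Sales | 156182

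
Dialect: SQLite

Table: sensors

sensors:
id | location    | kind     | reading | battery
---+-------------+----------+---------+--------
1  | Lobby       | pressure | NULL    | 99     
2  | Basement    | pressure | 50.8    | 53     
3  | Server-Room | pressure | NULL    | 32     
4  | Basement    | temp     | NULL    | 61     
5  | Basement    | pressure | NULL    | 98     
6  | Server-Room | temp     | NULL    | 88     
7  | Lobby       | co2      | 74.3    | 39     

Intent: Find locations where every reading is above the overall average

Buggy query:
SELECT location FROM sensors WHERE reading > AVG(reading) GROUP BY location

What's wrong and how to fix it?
Bug: AVG() is an aggregate; it can't sit directly in WHERE

Fix: Use a subquery for AVG and a HAVING MIN(...) filter so the condition holds for every row in the group

Corrected query:
SELECT location FROM sensors GROUP BY location HAVING MIN(reading) > (SELECT AVG(reading) FROM sensors)

Result:
location
--------
Lobby   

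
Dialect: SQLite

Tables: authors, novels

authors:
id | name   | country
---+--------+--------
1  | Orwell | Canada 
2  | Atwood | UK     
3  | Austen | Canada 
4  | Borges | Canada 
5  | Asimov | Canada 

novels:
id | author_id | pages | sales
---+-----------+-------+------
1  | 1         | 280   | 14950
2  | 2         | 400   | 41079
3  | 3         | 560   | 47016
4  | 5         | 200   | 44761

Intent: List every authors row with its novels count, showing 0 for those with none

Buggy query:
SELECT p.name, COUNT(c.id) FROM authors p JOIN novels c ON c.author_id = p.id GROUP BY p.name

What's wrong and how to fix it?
Bug: INNER JOIN drops authors rows that have no matching novels rows

Fix: Use LEFT JOIN so parents without children still appear (COUNT(c.id) gives 0)

Corrected query:
SELECT p.name, COUNT(c.id) FROM authors p LEFT JOIN novels c ON c.author_id = p.id GROUP BY p.name

Result:
name   | COUNT(c.id)
-------+------------
Asimov | 1          
Atwood | 1          
Austen | 1          
Borges | 0          
Orwell | 1          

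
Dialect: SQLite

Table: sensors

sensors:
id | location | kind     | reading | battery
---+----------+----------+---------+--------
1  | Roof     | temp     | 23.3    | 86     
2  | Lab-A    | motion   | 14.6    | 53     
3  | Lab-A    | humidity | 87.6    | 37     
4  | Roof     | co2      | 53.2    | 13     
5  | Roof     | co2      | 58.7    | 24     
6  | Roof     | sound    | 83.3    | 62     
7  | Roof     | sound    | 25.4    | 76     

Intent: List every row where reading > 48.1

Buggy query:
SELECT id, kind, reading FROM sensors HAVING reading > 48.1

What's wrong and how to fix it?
Bug: This is a non-aggregate query (no GROUP BY, no aggregates), so in SQLite the HAVING clause is invalid here; a row-level condition belongs in WHERE

Fix: Replace HAVING with WHERE since the condition applies to individual rows

Corrected query:
SELECT id, kind, reading FROM sensors WHERE reading > 48.1

Result:
id | kind     | reading
---+----------+--------
3  | humidity | 87.6   
4  | co2      | 53.2   
5  | co2      | 58.7   
6  | sound    | 83.3   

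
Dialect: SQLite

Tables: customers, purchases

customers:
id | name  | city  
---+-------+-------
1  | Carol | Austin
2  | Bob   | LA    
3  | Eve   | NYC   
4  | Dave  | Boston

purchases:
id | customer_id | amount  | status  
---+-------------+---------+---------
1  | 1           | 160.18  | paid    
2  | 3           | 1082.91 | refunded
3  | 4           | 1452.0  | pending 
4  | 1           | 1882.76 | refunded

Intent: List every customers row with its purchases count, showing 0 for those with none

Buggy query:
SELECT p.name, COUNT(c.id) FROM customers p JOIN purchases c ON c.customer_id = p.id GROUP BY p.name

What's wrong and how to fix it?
Bug: INNER JOIN drops customers rows that have no matching purchases rows

Fix: Use LEFT JOIN so parents without children still appear (COUNT(c.id) gives 0)

Corrected query:
SELECT p.name, COUNT(c.id) FROM customers p LEFT JOIN purchases c ON c.customer_id = p.id GROUP BY p.name

Result:
name  | COUNT(c.id)
------+------------
Bob   | 0          
Carol | 2          
Dave  | 1          
Eve   | 1          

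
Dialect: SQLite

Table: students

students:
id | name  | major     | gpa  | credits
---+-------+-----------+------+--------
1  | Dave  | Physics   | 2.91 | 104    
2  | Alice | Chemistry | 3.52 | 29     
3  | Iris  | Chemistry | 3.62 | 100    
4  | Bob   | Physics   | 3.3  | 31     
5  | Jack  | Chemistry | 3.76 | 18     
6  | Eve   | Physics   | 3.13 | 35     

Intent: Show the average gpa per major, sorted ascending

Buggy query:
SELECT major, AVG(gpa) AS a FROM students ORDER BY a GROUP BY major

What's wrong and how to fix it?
Bug: ORDER BY appears before GROUP BY; SQL clause order requires GROUP BY first

Fix: Reorder: SELECT … FROM … GROUP BY … ORDER BY …

Corrected query:
SELECT major, AVG(gpa) AS a FROM students GROUP BY major ORDER BY a

Result:
major     | a       
----------+---------
Physics   | 3.113333
Chemistry | 3.633333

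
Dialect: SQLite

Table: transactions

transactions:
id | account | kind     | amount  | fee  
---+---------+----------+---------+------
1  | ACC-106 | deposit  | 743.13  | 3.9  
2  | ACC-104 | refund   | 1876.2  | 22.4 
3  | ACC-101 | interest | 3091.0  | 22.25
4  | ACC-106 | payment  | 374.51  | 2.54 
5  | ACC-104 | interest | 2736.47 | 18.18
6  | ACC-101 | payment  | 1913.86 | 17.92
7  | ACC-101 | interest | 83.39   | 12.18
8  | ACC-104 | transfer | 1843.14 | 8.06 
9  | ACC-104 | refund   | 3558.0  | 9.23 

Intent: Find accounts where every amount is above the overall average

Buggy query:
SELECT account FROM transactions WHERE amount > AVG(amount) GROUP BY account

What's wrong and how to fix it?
Bug: AVG() is an aggregate; it can't sit directly in WHERE

Fix: Use a subquery for AVG and a HAVING MIN(...) filter so the condition holds for every row in the group

Corrected query:
SELECT account FROM transactions GROUP BY account HAVING MIN(amount) > (SELECT AVG(amount) FROM transactions)

Result:
account
-------
ACC-104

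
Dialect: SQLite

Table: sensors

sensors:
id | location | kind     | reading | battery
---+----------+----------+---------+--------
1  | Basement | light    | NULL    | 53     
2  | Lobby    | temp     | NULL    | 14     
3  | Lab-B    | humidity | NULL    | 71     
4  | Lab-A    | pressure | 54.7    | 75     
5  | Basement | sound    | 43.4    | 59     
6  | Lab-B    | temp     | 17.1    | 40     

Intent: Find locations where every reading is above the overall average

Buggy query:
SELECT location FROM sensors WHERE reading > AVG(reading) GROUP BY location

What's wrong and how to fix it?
Bug: WHERE evaluates per row before aggregation, so AVG() is unavailable

Fix: Use a subquery for AVG and a HAVING MIN(...) filter so the condition holds for every row in the group

Corrected query:
SELECT location FROM sensors GROUP BY location HAVING MIN(reading) > (SELECT AVG(reading) FROM sensors)

Result:
location
--------
Basement
Lab-A   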